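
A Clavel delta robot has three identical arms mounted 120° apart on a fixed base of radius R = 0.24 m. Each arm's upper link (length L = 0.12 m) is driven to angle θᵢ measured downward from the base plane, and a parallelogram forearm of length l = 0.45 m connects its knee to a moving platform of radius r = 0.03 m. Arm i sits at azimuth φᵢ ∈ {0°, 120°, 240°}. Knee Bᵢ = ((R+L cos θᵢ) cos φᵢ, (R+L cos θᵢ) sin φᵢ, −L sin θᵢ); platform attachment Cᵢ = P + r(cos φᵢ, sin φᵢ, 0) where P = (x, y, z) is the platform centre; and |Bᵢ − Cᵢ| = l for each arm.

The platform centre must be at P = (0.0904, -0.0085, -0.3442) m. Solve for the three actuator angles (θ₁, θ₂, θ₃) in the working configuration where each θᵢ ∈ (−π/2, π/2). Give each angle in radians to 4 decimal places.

θ₁ = -0.3494, θ₂ = 0.6978, θ₃ = 0.6104

arm 1 (φ=0.0°): x'=0.0904, y'=-0.0085
  A=0.1196, B=-0.3442, C=(l²−L²−A²−y'²−z²)/(2L)=0.2302
  θ1 = atan2(B,A) + arccos(C/0.3644) = -0.3494
rotate P by −φ2: (-0.0526, -0.0740, -0.3442)
  A cos θ + B sin θ = C:  0.2626·cos θ + -0.3442·sin θ = -0.0200
  θ2 = atan2(B,A) + arccos(C/0.4329) = 0.6978
rotate P by −φ3: (-0.0378, 0.0825, -0.3442)
  A=0.2478, B=-0.3442, C=(l²−L²−A²−y'²−z²)/(2L)=0.0058
  √(A²+B²)=0.4241;  θ3 = -0.9467+1.5571 ≈ 0.6104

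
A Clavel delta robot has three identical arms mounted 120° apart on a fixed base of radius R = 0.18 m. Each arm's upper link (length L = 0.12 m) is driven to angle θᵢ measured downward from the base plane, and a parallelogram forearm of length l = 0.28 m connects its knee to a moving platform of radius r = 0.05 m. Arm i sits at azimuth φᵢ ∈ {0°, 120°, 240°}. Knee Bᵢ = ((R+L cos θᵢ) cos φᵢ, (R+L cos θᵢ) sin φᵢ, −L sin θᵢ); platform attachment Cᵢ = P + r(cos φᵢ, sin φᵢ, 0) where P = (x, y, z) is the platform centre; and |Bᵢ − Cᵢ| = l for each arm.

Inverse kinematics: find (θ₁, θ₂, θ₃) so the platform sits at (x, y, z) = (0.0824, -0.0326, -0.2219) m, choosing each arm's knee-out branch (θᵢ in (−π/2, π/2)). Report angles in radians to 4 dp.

θ₁ = -0.0001, θ₂ = 1.1346, θ₃ = 0.7849

φ1=0.0° → target in arm frame (0.0824, -0.0326)
  A cos θ + B sin θ = C:  0.0476·cos θ + -0.2219·sin θ = 0.0476
  √(A²+B²)=0.2269;  θ1 = -1.3595+1.3593 ≈ -0.0001
φ2=120.0° → target in arm frame (-0.0694, -0.0551)
  A=0.1994, B=-0.2219, C=(l²−L²−A²−y'²−z²)/(2L)=-0.1169
  √(A²+B²)=0.2984;  θ2 = -0.8387+1.9732 ≈ 1.1346
arm 3 (φ=240.0°): x'=-0.0130, y'=0.0877
  A cos θ + B sin θ = C:  0.1430·cos θ + -0.2219·sin θ = -0.0557
  θ3 = atan2(B,A) + arccos(C/0.2640) = 0.7849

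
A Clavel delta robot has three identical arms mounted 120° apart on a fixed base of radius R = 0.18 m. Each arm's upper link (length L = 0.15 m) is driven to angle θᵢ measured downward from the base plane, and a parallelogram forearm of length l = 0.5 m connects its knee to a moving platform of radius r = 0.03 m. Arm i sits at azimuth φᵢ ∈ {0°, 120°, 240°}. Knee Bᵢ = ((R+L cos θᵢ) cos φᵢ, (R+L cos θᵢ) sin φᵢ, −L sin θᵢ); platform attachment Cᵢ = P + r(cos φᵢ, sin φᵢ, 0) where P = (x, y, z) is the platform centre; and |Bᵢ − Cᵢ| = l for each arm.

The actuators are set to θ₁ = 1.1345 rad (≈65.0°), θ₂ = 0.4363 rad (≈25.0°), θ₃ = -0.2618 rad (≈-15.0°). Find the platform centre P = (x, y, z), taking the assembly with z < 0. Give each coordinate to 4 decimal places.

φ1=0.0°: virtual centre (0.2134, 0.0000, -0.1359), radius l
φ2=120.0°: virtual centre (-0.1430, 0.2476, -0.0634), radius l
arm 3 at φ=240.0°: (R−r)+L cos θ3 = 0.2949;  centre 3 = (-0.1474, -0.2554, 0.0388)
|centre ₂|²−|centre ₁|² = 0.0218;  |centre ₃|²−|centre ₁|² = 0.0245
linear system: -0.7127x+0.4953y = 0.0218−0.1451z; -0.7217x+-0.5108y = 0.0245−0.3495z
Cramer: x(z) = -0.0322+0.3427z;  y(z) = -0.0024+0.2001z
quadratic in z: (1.1575)z²+(0.1026)z+(-0.1712)=0, √Δ=0.8962 → z ∈ {-0.4315, 0.3428}; z = -0.4315 (taking z<0)
x = -0.1801, y = -0.0887

(-0.1801, -0.0887, -0.4315)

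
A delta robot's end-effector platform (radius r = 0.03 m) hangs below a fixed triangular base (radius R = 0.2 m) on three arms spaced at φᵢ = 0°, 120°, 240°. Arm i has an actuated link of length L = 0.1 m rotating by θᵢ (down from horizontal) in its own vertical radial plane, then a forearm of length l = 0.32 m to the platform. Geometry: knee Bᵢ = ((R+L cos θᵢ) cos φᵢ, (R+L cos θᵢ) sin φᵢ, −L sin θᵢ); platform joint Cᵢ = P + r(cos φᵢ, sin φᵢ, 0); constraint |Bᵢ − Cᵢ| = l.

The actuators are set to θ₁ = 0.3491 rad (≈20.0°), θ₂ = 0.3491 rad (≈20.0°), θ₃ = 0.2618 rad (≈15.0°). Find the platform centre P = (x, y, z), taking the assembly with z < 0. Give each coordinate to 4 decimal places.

S1 = (0.2640·cos0.0°, 0.2640·sin0.0°, -0.0342) = (0.2640, 0.0000, -0.0342)
arm 2 at φ=120.0°: (R−r)+L cos θ2 = 0.2640;  S2 = (-0.1320, 0.2286, -0.0342)
arm 3 at φ=240.0°: (R−r)+L cos θ3 = 0.2666;  S3 = (-0.1333, -0.2309, -0.0259)
|S₂|²−|S₁|² = 0.0000;  |S₃|²−|S₁|² = 0.0009
[-0.7919 0.4572 0.0000]·P = 0.0000;  [-0.7945 -0.4618 0.0166]·P = 0.0009
det = 0.7289;  x = -0.0006+0.0104z,  y = -0.0010+0.0181z
quadratic in z: (1.0004)z²+(0.0629)z+(-0.0313)=0, √Δ=0.3592 → z ∈ {-0.2109, 0.1481}; z = -0.2109 (taking z<0)
x = -0.0028, y = -0.0048

(-0.0028, -0.0048, -0.2109)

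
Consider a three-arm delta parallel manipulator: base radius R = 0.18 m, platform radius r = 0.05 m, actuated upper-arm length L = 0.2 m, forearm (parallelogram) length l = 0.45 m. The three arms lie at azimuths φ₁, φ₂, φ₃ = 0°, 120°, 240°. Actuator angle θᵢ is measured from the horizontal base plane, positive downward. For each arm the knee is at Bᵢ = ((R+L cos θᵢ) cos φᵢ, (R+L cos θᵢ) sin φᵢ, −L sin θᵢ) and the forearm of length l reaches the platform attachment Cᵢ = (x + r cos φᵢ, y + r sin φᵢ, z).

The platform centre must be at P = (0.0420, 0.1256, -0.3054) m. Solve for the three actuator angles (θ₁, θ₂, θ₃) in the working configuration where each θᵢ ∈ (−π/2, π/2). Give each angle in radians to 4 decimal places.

φ1=0.0° → target in arm frame (0.0420, 0.1256)
  A=0.0880, B=-0.3054, C=(l²−L²−A²−y'²−z²)/(2L)=0.1143
  γ=atan2(-0.3054,0.0880)=-1.2902;  ψ=arccos(0.3596)=1.2030;  θ1=γ+ψ≈-0.0873
φ2=120.0° → target in arm frame (0.0878, -0.0992)
  A cos θ + B sin θ = C:  0.0422·cos θ + -0.3054·sin θ = 0.1440
  γ=atan2(-0.3054,0.0422)=-1.4334;  ψ=arccos(0.4672)=1.0847;  θ2=γ+ψ≈-0.3487
φ3=240.0° → target in arm frame (-0.1298, -0.0264)
  A=0.2598, B=-0.3054, C=(l²−L²−A²−y'²−z²)/(2L)=0.0026
  √(A²+B²)=0.4009;  θ3 = -0.8660+1.5642 ≈ 0.6983

θ₁ = -0.0873, θ₂ = -0.3487, θ₃ = 0.6983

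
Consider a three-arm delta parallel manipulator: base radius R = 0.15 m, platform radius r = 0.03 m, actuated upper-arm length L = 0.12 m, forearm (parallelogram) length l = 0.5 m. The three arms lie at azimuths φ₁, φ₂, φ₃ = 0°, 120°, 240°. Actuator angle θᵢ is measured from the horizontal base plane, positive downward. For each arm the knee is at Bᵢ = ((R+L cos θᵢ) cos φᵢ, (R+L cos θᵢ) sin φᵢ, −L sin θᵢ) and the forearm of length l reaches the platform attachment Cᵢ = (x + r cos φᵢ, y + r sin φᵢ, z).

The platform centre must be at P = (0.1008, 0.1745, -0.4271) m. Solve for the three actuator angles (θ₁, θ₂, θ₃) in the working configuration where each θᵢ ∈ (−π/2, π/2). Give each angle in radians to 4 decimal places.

θ₁ = -0.1748, θ₂ = -0.1744, θ₃ = 1.0472

arm 1 (φ=0.0°): x'=0.1008, y'=0.1745
  A cos θ + B sin θ = C:  0.0192·cos θ + -0.4271·sin θ = 0.0932
  γ=atan2(-0.4271,0.0192)=-1.5259;  ψ=arccos(0.2180)=1.3510;  θ1=γ+ψ≈-0.1748
φ2=120.0° → target in arm frame (0.1007, -0.1745)
  A cos θ + B sin θ = C:  0.0193·cos θ + -0.4271·sin θ = 0.0931
  γ=atan2(-0.4271,0.0193)=-1.5257;  ψ=arccos(0.2178)=1.3512;  θ2=γ+ψ≈-0.1744
φ3=240.0° → target in arm frame (-0.2015, 0.0000)
  A cos θ + B sin θ = C:  0.3215·cos θ + -0.4271·sin θ = -0.2091
  θ3 = atan2(B,A) + arccos(C/0.5346) = 1.0472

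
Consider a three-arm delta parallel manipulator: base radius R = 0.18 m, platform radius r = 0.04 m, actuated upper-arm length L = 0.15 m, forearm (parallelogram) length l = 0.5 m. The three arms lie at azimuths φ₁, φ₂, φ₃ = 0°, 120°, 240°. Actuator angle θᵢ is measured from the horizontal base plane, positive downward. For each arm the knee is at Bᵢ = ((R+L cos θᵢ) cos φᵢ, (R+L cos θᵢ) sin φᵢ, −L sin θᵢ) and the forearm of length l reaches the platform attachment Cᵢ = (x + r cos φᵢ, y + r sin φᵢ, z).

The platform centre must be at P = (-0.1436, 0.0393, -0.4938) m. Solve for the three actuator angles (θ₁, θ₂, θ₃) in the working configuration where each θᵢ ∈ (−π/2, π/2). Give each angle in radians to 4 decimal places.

θ₁ = 1.1345, θ₂ = 0.2620, θ₃ = 0.5237

φ1=0.0° → target in arm frame (-0.1436, 0.0393)
  e−x'=0.2836;  (l²−L²−(e−x')²−y'²−z²)/2L = -0.3277
  √(A²+B²)=0.5694;  θ1 = -1.0495+2.1840 ≈ 1.1345
rotate P by −φ2: (0.1058, 0.1047, -0.4938)
  A cos θ + B sin θ = C:  0.0342·cos θ + -0.4938·sin θ = -0.0949
  θ2 = atan2(B,A) + arccos(C/0.4950) = 0.2620
arm 3 (φ=240.0°): x'=0.0378, y'=-0.1440
  e−x'=0.1022;  (l²−L²−(e−x')²−y'²−z²)/2L = -0.1584
  θ3 = atan2(B,A) + arccos(C/0.5043) = 0.5237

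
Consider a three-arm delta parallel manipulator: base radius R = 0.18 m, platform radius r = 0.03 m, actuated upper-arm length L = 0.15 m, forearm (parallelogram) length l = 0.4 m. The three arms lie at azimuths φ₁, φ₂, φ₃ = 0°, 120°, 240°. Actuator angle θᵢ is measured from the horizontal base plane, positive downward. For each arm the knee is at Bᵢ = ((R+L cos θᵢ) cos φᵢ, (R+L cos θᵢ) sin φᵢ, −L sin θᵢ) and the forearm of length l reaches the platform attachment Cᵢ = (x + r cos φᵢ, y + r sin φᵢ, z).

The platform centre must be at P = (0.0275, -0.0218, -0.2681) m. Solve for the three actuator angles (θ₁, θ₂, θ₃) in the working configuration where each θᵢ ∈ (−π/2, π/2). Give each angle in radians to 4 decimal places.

θ₁ = -0.1743, θ₂ = 0.2618, θ₃ = 0.0004

φ1=0.0° → target in arm frame (0.0275, -0.0218)
  e−x'=0.1225;  (l²−L²−(e−x')²−y'²−z²)/2L = 0.1671
  θ1 = atan2(B,A) + arccos(C/0.2948) = -0.1743
φ2=120.0° → target in arm frame (-0.0326, -0.0129)
  e−x'=0.1826;  (l²−L²−(e−x')²−y'²−z²)/2L = 0.1070
  θ2 = atan2(B,A) + arccos(C/0.3244) = 0.2618
φ3=240.0° → target in arm frame (0.0051, 0.0347)
  A cos θ + B sin θ = C:  0.1449·cos θ + -0.2681·sin θ = 0.1448
  γ=atan2(-0.2681,0.1449)=-1.0754;  ψ=arccos(0.4751)=1.0758;  θ3=γ+ψ≈0.0004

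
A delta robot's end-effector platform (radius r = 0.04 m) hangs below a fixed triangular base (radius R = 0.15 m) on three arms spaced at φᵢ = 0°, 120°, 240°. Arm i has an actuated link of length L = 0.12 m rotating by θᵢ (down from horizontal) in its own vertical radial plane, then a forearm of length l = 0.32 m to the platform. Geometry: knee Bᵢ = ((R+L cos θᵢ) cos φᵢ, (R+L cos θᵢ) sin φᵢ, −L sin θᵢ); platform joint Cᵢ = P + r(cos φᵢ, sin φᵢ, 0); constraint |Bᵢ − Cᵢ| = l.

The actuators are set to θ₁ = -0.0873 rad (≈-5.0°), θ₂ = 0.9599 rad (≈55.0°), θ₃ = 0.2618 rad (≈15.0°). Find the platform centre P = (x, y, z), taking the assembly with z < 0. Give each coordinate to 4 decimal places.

(0.0723, -0.0694, -0.2594)

arm 1 at φ=0.0°: (R−r)+L cos θ1 = 0.2295;  S1 = (0.2295, 0.0000, 0.0105)
arm 2 at φ=120.0°: (R−r)+L cos θ2 = 0.1788;  S2 = (-0.0894, 0.1549, -0.0983)
φ3=240.0°: virtual centre (-0.1130, -0.1956, -0.0311), radius l
eliminate P² terms by subtracting sphere 1 from 2 and 3
plane₁₂: -0.6379x+0.3097y+-0.2175z = -0.0112
Cramer: x(z) = 0.0100-0.2400z;  y(z) = -0.0154+0.2079z
into |P−S₁|² = l²: 1.1008z² + 0.0780z + -0.0538 = 0;  Δ = 0.2432;  z = -0.2594 or 0.1885 → z<0 root = -0.2594
x = 0.0723, y = -0.0694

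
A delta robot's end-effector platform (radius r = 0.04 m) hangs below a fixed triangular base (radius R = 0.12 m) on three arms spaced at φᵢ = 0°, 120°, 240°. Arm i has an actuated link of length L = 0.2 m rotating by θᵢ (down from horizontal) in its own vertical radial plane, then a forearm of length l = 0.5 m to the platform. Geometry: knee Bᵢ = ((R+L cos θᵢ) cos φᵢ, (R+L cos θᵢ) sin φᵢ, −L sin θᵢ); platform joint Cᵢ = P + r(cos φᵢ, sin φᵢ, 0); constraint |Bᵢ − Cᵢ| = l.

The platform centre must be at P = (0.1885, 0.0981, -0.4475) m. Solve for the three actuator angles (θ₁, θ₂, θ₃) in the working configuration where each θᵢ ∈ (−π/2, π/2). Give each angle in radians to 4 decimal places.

θ₁ = -0.1746, θ₂ = 0.4365, θ₃ = 0.8727

arm 1 (φ=0.0°): x'=0.1885, y'=0.0981
  A=-0.1085, B=-0.4475, C=(l²−L²−A²−y'²−z²)/(2L)=-0.0291
  θ1 = atan2(B,A) + arccos(C/0.4605) = -0.1746
rotate P by −φ2: (-0.0093, -0.2123, -0.4475)
  A=0.0893, B=-0.4475, C=(l²−L²−A²−y'²−z²)/(2L)=-0.1082
  θ2 = atan2(B,A) + arccos(C/0.4563) = 0.4365
rotate P by −φ3: (-0.1792, 0.1142, -0.4475)
  A=0.2592, B=-0.4475, C=(l²−L²−A²−y'²−z²)/(2L)=-0.1762
  √(A²+B²)=0.5172;  θ3 = -1.0458+1.9185 ≈ 0.8727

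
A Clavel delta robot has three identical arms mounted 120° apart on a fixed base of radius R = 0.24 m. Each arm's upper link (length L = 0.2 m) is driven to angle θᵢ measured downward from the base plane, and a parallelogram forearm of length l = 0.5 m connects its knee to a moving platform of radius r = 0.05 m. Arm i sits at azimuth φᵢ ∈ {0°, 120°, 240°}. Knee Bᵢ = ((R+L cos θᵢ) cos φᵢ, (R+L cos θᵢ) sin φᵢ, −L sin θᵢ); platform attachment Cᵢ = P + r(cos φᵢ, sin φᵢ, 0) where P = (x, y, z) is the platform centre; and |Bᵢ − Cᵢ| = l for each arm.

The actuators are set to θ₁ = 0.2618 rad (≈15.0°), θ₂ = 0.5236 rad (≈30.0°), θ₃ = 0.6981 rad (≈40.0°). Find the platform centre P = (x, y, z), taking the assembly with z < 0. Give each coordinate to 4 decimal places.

O1 = (0.3832·cos0.0°, 0.3832·sin0.0°, -0.0518) = (0.3832, 0.0000, -0.0518)
φ2=120.0°: virtual centre (-0.1816, 0.3145, -0.1000), radius l
φ3=240.0°: virtual centre (-0.1716, -0.2972, -0.1286), radius l
eliminate P² terms by subtracting sphere 1 from 2 and 3
linear system: -1.1296x+0.6291y = -0.0076−-0.0965z; -1.1096x+-0.5945y = -0.0152−-0.1536z
Cramer: x(z) = 0.0103-0.1124z;  y(z) = 0.0064-0.0485z
sphere 1 gives Az²+Bz+C=0 with A=1.0150, B=0.1868, C=-0.1082;  B²−4AC=0.4742;  roots -0.4312, 0.2472;  negative root z = -0.4312
x = 0.0588, y = 0.0273

(0.0588, 0.0273, -0.4312)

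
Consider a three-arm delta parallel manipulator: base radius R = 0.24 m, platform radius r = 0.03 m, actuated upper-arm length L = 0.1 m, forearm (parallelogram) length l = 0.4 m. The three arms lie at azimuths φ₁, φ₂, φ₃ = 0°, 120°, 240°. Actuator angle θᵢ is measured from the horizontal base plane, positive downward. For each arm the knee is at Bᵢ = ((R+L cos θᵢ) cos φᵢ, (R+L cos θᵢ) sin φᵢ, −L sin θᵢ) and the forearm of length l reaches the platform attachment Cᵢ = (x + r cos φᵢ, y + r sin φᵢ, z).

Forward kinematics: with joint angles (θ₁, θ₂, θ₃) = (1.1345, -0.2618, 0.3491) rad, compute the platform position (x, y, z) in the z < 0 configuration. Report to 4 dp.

arm 1 at φ=0.0°: ρ1 = 0.2523;  S1 = (0.2523, 0.0000, -0.0906)
S2 = (0.3066·cos120.0°, 0.3066·sin120.0°, 0.0259) = (-0.1533, 0.2655, 0.0259)
arm 3 at φ=240.0°: ρ3 = 0.3040;  S3 = (-0.1520, -0.2632, -0.0342)
subtract pairs → two planes through P
linear system: -0.8111x+0.5310y = 0.0228−0.2330z; -0.8085x+-0.5265y = 0.0217−0.1129z
det = 0.8564;  x = -0.0275+0.2132z,  y = 0.0010+-0.1131z
into |P−S₁|² = l²: 1.0583z² + 0.0617z + -0.0735 = 0;  Δ = 0.3150;  z = -0.2944 or 0.2360 → z<0 root = -0.2944
x = -0.0903, y = 0.0343

(-0.0903, 0.0343, -0.2944)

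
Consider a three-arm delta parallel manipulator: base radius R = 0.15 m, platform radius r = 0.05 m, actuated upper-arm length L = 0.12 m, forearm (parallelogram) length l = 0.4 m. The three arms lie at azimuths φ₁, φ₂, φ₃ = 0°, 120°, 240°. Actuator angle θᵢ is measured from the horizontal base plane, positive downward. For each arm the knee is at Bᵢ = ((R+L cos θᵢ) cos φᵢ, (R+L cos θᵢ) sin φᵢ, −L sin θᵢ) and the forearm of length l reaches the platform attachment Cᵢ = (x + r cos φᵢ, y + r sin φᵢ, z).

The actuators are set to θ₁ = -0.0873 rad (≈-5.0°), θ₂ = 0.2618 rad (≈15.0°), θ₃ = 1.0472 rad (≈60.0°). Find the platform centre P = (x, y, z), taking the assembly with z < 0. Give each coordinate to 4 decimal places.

O1 = (0.2195·cos0.0°, 0.2195·sin0.0°, 0.0105) = (0.2195, 0.0000, 0.0105)
O2 = (0.2159·cos120.0°, 0.2159·sin120.0°, -0.0311) = (-0.1080, 0.1870, -0.0311)
O3 = (0.1600·cos240.0°, 0.1600·sin240.0°, -0.1039) = (-0.0800, -0.1386, -0.1039)
|O₂|²−|O₁|² = -0.0007;  |O₃|²−|O₁|² = -0.0119
linear system: -0.6550x+0.3740y = -0.0007−-0.0830z; -0.5991x+-0.2771y = -0.0119−-0.2288z
det = 0.4056;  x = 0.0115+-0.2677z,  y = 0.0182+-0.2468z
sphere 1 gives Az²+Bz+C=0 with A=1.1326, B=0.0815, C=-0.1163;  B²−4AC=0.5334;  roots -0.3584, 0.2864;  negative root z = -0.3584
x = 0.1074, y = 0.1066

(0.1074, 0.1066, -0.3584)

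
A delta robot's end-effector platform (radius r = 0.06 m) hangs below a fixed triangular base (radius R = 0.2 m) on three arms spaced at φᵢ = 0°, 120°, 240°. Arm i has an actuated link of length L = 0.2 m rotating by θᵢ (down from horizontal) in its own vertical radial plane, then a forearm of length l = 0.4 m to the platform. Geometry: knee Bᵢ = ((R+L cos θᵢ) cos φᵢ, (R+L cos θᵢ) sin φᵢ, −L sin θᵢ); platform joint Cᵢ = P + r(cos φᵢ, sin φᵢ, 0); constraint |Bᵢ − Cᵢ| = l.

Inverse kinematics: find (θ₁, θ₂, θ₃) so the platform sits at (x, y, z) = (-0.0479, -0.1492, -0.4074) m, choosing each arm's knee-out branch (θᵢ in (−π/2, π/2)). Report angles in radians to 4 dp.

θ₁ = 1.0472, θ₂ = 1.2219, θ₃ = 0.2617

arm 1 (φ=0.0°): x'=-0.0479, y'=-0.1492
  A=0.1879, B=-0.4074, C=(l²−L²−A²−y'²−z²)/(2L)=-0.2589
  γ=atan2(-0.4074,0.1879)=-1.1387;  ψ=arccos(-0.5770)=2.1858;  θ1=γ+ψ≈1.0472
φ2=120.0° → target in arm frame (-0.1053, 0.1161)
  A=0.2453, B=-0.4074, C=(l²−L²−A²−y'²−z²)/(2L)=-0.2990
  γ=atan2(-0.4074,0.2453)=-1.0289;  ψ=arccos(-0.6288)=2.2508;  θ2=γ+ψ≈1.2219
rotate P by −φ3: (0.1532, 0.0331, -0.4074)
  A=-0.0132, B=-0.4074, C=(l²−L²−A²−y'²−z²)/(2L)=-0.1181
  γ=atan2(-0.4074,-0.0132)=-1.6031;  ψ=arccos(-0.2898)=1.8648;  θ3=γ+ψ≈0.2617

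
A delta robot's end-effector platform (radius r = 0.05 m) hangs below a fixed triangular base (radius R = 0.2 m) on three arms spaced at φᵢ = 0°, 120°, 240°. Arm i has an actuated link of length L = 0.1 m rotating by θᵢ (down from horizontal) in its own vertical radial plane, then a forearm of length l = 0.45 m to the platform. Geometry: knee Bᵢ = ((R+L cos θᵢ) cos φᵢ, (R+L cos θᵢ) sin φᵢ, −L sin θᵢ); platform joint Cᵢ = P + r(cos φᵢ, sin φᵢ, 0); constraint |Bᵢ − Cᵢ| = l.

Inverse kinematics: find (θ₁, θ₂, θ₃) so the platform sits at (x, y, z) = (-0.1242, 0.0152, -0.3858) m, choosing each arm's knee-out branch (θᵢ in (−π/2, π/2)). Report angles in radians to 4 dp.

θ₁ = 0.9600, θ₂ = -0.1740, θ₃ = 0.0004

φ1=0.0° → target in arm frame (-0.1242, 0.0152)
  A cos θ + B sin θ = C:  0.2742·cos θ + -0.3858·sin θ = -0.1588
  √(A²+B²)=0.4733;  θ1 = -0.9529+1.9129 ≈ 0.9600
φ2=120.0° → target in arm frame (0.0753, 0.1000)
  A=0.0747, B=-0.3858, C=(l²−L²−A²−y'²−z²)/(2L)=0.1404
  θ2 = atan2(B,A) + arccos(C/0.3930) = -0.1740
arm 3 (φ=240.0°): x'=0.0489, y'=-0.1152
  A=0.1011, B=-0.3858, C=(l²−L²−A²−y'²−z²)/(2L)=0.1009
  θ3 = atan2(B,A) + arccos(C/0.3988) = 0.0004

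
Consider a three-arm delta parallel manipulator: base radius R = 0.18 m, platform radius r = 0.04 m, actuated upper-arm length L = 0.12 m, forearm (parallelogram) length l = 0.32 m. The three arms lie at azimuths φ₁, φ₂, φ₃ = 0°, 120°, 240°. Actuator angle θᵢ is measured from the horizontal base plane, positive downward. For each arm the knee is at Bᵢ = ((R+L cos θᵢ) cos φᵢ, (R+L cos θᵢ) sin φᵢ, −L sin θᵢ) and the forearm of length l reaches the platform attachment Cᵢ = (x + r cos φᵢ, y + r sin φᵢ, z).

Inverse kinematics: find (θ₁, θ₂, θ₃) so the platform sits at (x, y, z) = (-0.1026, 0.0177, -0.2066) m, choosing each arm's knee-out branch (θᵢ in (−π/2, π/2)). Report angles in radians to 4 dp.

θ₁ = 1.0475, θ₂ = -0.3497, θ₃ = 0.0004

rotate P by −φ1: (-0.1026, 0.0177, -0.2066)
  A=0.2426, B=-0.2066, C=(l²−L²−A²−y'²−z²)/(2L)=-0.0577
  γ=atan2(-0.2066,0.2426)=-0.7054;  ψ=arccos(-0.1811)=1.7529;  θ1=γ+ψ≈1.0475
arm 2 (φ=120.0°): x'=0.0666, y'=0.0800
  A=0.0734, B=-0.2066, C=(l²−L²−A²−y'²−z²)/(2L)=0.1397
  γ=atan2(-0.2066,0.0734)=-1.2296;  ψ=arccos(0.6373)=0.8798;  θ2=γ+ψ≈-0.3497
φ3=240.0° → target in arm frame (0.0360, -0.0977)
  e−x'=0.1040;  (l²−L²−(e−x')²−y'²−z²)/2L = 0.1040
  γ=atan2(-0.2066,0.1040)=-1.1043;  ψ=arccos(0.4494)=1.1047;  θ3=γ+ψ≈0.0004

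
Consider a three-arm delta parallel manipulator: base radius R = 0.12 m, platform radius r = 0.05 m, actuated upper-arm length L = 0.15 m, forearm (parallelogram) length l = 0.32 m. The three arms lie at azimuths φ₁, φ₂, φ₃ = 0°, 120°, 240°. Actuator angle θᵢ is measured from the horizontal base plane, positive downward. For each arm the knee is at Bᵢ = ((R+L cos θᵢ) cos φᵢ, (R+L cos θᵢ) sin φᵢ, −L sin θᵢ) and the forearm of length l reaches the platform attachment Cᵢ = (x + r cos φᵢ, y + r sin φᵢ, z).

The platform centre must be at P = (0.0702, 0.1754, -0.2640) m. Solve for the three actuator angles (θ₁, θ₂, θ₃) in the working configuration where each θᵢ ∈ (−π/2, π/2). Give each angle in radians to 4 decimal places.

φ1=0.0° → target in arm frame (0.0702, 0.1754)
  e−x'=-0.0002;  (l²−L²−(e−x')²−y'²−z²)/2L = -0.0685
  γ=atan2(-0.2640,-0.0002)=-1.5716;  ψ=arccos(-0.2596)=1.8334;  θ1=γ+ψ≈0.2619
φ2=120.0° → target in arm frame (0.1168, -0.1485)
  A cos θ + B sin θ = C:  -0.0468·cos θ + -0.2640·sin θ = -0.0468
  θ2 = atan2(B,A) + arccos(C/0.2681) = 0.0000
φ3=240.0° → target in arm frame (-0.1870, -0.0269)
  A=0.2570, B=-0.2640, C=(l²−L²−A²−y'²−z²)/(2L)=-0.1886
  √(A²+B²)=0.3684;  θ3 = -0.7988+2.1081 ≈ 1.3092

θ₁ = 0.2619, θ₂ = 0.0000, θ₃ = 1.3092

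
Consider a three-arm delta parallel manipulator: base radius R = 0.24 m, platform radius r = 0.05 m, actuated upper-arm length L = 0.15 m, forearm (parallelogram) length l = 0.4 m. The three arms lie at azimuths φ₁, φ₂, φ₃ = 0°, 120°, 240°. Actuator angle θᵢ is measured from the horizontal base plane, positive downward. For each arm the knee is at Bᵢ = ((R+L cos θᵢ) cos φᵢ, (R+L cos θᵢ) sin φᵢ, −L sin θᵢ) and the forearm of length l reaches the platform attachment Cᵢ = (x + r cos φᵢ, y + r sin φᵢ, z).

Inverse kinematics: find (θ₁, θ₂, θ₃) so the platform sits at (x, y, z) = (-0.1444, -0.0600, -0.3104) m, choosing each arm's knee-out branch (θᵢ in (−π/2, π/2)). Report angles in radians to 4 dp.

θ₁ = 1.3961, θ₂ = 0.6110, θ₃ = -0.0872

φ1=0.0° → target in arm frame (-0.1444, -0.0600)
  A=0.3344, B=-0.3104, C=(l²−L²−A²−y'²−z²)/(2L)=-0.2476
  θ1 = atan2(B,A) + arccos(C/0.4563) = 1.3961
φ2=120.0° → target in arm frame (0.0202, 0.1551)
  A=0.1698, B=-0.3104, C=(l²−L²−A²−y'²−z²)/(2L)=-0.0390
  γ=atan2(-0.3104,0.1698)=-1.0703;  ψ=arccos(-0.1103)=1.6813;  θ2=γ+ψ≈0.6110
rotate P by −φ3: (0.1242, -0.0951, -0.3104)
  A cos θ + B sin θ = C:  0.0658·cos θ + -0.3104·sin θ = 0.0926
  θ3 = atan2(B,A) + arccos(C/0.3173) = -0.0872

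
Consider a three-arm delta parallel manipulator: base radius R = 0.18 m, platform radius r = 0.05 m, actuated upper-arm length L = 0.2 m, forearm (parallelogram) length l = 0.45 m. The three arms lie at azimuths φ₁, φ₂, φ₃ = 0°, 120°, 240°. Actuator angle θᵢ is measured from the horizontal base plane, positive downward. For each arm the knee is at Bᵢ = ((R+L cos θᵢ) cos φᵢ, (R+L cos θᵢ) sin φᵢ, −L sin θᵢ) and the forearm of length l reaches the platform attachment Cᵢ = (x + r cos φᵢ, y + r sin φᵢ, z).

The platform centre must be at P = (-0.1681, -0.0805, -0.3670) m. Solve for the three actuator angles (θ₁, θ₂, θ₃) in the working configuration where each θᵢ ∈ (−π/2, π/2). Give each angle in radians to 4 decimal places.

θ₁ = 1.0473, θ₂ = 0.4363, θ₃ = -0.1747

rotate P by −φ1: (-0.1681, -0.0805, -0.3670)
  e−x'=0.2981;  (l²−L²−(e−x')²−y'²−z²)/2L = -0.1688
  θ1 = atan2(B,A) + arccos(C/0.4728) = 1.0473
arm 2 (φ=120.0°): x'=0.0143, y'=0.1858
  e−x'=0.1157;  (l²−L²−(e−x')²−y'²−z²)/2L = -0.0502
  γ=atan2(-0.3670,0.1157)=-1.2655;  ψ=arccos(-0.1306)=1.7018;  θ2=γ+ψ≈0.4363
rotate P by −φ3: (0.1538, -0.1053, -0.3670)
  A cos θ + B sin θ = C:  -0.0238·cos θ + -0.3670·sin θ = 0.0404
  γ=atan2(-0.3670,-0.0238)=-1.6355;  ψ=arccos(0.1098)=1.4608;  θ3=γ+ψ≈-0.1747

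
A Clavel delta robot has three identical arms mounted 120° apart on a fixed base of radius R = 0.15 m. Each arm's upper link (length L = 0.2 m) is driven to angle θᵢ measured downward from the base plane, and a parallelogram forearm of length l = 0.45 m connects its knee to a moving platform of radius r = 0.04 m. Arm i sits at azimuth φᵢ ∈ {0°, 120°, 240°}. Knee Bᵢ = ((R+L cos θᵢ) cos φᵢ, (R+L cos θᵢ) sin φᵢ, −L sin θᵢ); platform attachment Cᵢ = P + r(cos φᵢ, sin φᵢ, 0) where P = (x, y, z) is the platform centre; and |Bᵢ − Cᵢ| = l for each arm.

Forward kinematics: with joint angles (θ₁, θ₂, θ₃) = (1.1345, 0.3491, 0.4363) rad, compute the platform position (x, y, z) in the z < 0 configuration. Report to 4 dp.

arm 1 at φ=0.0°: ρ1 = 0.1945;  O1 = (0.1945, 0.0000, -0.1813)
O2 = (0.2979·cos120.0°, 0.2979·sin120.0°, -0.0684) = (-0.1490, 0.2580, -0.0684)
O3 = (0.2913·cos240.0°, 0.2913·sin240.0°, -0.0845) = (-0.1456, -0.2522, -0.0845)
subtract pairs → two planes through P
plane₁₂: -0.6870x+0.5160y+0.2257z = 0.0228
det = 0.6976;  x = -0.0322+0.3063z,  y = 0.0012+-0.0296z
sphere 1 gives Az²+Bz+C=0 with A=1.0947, B=0.2235, C=-0.1182;  B²−4AC=0.5677;  roots -0.4462, 0.2420;  negative root z = -0.4462
x = -0.1689, y = 0.0144

(-0.1689, 0.0144, -0.4462)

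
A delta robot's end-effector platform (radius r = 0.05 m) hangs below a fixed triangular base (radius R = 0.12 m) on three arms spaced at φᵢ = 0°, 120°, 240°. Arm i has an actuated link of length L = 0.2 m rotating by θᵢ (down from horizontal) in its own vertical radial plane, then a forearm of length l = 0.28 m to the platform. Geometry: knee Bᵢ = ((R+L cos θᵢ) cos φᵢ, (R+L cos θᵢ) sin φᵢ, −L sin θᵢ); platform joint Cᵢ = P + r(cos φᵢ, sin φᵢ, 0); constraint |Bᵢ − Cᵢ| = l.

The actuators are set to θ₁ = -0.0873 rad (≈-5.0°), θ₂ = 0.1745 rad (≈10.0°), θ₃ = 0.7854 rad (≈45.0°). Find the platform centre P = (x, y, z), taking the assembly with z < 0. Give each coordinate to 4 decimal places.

S1 = (0.2692·cos0.0°, 0.2692·sin0.0°, 0.0174) = (0.2692, 0.0000, 0.0174)
arm 2 at φ=120.0°: ρ2 = 0.2670;  S2 = (-0.1335, 0.2312, -0.0347)
arm 3 at φ=240.0°: ρ3 = 0.2114;  S3 = (-0.1057, -0.1831, -0.1414)
|S₂|²−|S₁|² = -0.0003;  |S₃|²−|S₁|² = -0.0081
plane₁₂: -0.8054x+0.4624y+-0.1043z = -0.0003
Cramer: x(z) = 0.0060-0.2885z;  y(z) = 0.0098-0.2769z
into |P−S₁|² = l²: 1.1599z² + 0.1116z + -0.0087 = 0;  Δ = 0.0529;  z = -0.1472 or 0.0510 → z<0 root = -0.1472
x = 0.0485, y = 0.0505

(0.0485, 0.0505, -0.1472)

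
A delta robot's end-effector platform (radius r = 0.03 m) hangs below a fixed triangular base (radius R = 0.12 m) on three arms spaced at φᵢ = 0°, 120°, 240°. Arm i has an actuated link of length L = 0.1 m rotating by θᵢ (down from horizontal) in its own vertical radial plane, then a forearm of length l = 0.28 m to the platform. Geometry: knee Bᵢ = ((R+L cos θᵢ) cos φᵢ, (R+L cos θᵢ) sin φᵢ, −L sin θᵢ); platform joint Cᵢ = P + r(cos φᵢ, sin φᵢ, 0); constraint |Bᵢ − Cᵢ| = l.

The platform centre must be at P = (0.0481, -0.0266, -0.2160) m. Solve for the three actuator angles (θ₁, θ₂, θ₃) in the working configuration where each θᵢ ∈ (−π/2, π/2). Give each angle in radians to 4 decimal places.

rotate P by −φ1: (0.0481, -0.0266, -0.2160)
  e−x'=0.0419;  (l²−L²−(e−x')²−y'²−z²)/2L = 0.0964
  θ1 = atan2(B,A) + arccos(C/0.2200) = -0.2619
φ2=120.0° → target in arm frame (-0.0471, -0.0284)
  A=0.1371, B=-0.2160, C=(l²−L²−A²−y'²−z²)/(2L)=0.0107
  √(A²+B²)=0.2558;  θ2 = -1.0053+1.5288 ≈ 0.5235
arm 3 (φ=240.0°): x'=-0.0010, y'=0.0550
  A=0.0910, B=-0.2160, C=(l²−L²−A²−y'²−z²)/(2L)=0.0522
  γ=atan2(-0.2160,0.0910)=-1.1720;  ψ=arccos(0.2227)=1.3462;  θ3=γ+ψ≈0.1742

θ₁ = -0.2619, θ₂ = 0.5235, θ₃ = 0.1742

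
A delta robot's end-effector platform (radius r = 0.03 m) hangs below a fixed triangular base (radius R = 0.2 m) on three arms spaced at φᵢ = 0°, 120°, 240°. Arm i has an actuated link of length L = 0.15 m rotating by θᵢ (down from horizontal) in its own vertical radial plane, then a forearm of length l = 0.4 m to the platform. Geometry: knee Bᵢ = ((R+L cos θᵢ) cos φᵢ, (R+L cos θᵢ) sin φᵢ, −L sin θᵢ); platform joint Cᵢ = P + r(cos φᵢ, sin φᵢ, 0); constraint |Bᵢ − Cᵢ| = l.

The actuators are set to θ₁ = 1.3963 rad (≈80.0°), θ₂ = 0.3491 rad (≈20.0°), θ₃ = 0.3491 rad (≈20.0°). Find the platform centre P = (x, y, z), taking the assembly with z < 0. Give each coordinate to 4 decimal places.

(-0.1508, 0.0000, -0.3470)

φ1=0.0°: virtual centre (0.1960, 0.0000, -0.1477), radius l
φ2=120.0°: virtual centre (-0.1555, 0.2693, -0.0513), radius l
S3 = (0.3110·cos240.0°, 0.3110·sin240.0°, -0.0513) = (-0.1555, -0.2693, -0.0513)
subtract pairs → two planes through P
linear system: -0.7030x+0.5386y = 0.0391−0.1928z; -0.7030x+-0.5386y = 0.0391−0.1928z
Cramer: x(z) = -0.0556+0.2743z;  y(z) = 0.0000-0.0000z
quadratic in z: (1.0752)z²+(0.1574)z+(-0.0749)=0, √Δ=0.5889 → z ∈ {-0.3470, 0.2006}; z = -0.3470 (taking z<0)
x = -0.1508, y = 0.0000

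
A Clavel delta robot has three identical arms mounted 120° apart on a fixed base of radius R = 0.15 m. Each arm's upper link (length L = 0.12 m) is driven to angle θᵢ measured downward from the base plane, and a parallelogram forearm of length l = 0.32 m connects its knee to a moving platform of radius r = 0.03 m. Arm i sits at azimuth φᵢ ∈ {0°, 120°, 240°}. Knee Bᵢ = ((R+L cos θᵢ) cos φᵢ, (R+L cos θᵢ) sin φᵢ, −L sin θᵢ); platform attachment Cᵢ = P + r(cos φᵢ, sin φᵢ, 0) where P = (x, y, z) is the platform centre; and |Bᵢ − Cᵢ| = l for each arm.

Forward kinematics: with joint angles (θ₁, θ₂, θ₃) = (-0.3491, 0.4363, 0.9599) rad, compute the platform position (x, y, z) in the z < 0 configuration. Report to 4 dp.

(0.0944, 0.0504, -0.2431)

O1 = (0.2328·cos0.0°, 0.2328·sin0.0°, 0.0410) = (0.2328, 0.0000, 0.0410)
φ2=120.0°: virtual centre (-0.1144, 0.1981, -0.0507), radius l
arm 3 at φ=240.0°: (R−r)+L cos θ3 = 0.1888;  O3 = (-0.0944, -0.1635, -0.0983)
subtract pairs → two planes through P
[-0.6943 0.3962 -0.1835]·P = -0.0010;  [-0.6544 -0.3271 -0.2787]·P = -0.0105
Cramer: x(z) = 0.0092-0.3505z;  y(z) = 0.0138-0.1509z
sphere 1 gives Az²+Bz+C=0 with A=1.1456, B=0.0704, C=-0.0506;  B²−4AC=0.2367;  roots -0.2431, 0.1816;  negative root z = -0.2431
x = 0.0944, y = 0.0504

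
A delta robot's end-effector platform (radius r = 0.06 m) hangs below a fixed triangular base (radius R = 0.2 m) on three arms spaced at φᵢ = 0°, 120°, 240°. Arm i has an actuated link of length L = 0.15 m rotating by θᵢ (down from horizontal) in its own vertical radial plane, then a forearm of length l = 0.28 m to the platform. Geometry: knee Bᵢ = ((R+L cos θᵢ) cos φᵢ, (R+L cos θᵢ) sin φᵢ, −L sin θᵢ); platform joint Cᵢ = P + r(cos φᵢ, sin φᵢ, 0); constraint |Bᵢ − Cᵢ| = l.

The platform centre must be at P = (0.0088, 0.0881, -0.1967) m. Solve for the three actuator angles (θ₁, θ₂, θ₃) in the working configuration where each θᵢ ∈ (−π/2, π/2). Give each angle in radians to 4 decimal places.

θ₁ = 0.6979, θ₂ = 0.1741, θ₃ = 1.2220

φ1=0.0° → target in arm frame (0.0088, 0.0881)
  e−x'=0.1312;  (l²−L²−(e−x')²−y'²−z²)/2L = -0.0259
  γ=atan2(-0.1967,0.1312)=-0.9826;  ψ=arccos(-0.1095)=1.6805;  θ1=γ+ψ≈0.6979
arm 2 (φ=120.0°): x'=0.0719, y'=-0.0517
  e−x'=0.0681;  (l²−L²−(e−x')²−y'²−z²)/2L = 0.0330
  θ2 = atan2(B,A) + arccos(C/0.2082) = 0.1741
rotate P by −φ3: (-0.0807, -0.0364, -0.1967)
  A=0.2207, B=-0.1967, C=(l²−L²−A²−y'²−z²)/(2L)=-0.1094
  √(A²+B²)=0.2956;  θ3 = -0.7280+1.9499 ≈ 1.2220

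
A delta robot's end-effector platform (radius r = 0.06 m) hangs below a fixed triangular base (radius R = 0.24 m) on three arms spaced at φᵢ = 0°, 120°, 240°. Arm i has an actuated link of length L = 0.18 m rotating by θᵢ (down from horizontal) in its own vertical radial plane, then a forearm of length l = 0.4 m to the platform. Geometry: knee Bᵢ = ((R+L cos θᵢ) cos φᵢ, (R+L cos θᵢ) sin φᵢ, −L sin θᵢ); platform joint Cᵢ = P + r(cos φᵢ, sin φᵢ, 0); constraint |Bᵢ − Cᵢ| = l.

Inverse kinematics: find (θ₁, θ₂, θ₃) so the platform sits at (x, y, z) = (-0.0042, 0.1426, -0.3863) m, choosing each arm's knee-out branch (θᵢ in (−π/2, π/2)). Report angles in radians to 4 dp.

θ₁ = 0.9600, θ₂ = 0.3491, θ₃ = 1.3960

rotate P by −φ1: (-0.0042, 0.1426, -0.3863)
  e−x'=0.1842;  (l²−L²−(e−x')²−y'²−z²)/2L = -0.2108
  θ1 = atan2(B,A) + arccos(C/0.4280) = 0.9600
φ2=120.0° → target in arm frame (0.1256, -0.0677)
  A=0.0544, B=-0.3863, C=(l²−L²−A²−y'²−z²)/(2L)=-0.0810
  θ2 = atan2(B,A) + arccos(C/0.3901) = 0.3491
φ3=240.0° → target in arm frame (-0.1214, -0.0749)
  e−x'=0.3014;  (l²−L²−(e−x')²−y'²−z²)/2L = -0.3280
  √(A²+B²)=0.4900;  θ3 = -0.9082+2.3043 ≈ 1.3960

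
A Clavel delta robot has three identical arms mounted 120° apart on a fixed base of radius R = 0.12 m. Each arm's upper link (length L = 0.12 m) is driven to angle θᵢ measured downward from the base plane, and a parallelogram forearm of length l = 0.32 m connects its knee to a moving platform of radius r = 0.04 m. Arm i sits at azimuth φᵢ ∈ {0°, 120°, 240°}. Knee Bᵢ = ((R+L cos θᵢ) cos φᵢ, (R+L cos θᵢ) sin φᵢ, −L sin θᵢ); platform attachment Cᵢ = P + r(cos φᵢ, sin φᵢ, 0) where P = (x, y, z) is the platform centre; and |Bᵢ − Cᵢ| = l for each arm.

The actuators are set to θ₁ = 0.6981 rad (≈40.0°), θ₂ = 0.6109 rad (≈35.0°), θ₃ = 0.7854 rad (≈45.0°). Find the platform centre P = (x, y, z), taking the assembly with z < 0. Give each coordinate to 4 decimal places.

φ1=0.0°: virtual centre (0.1719, 0.0000, -0.0771), radius l
φ2=120.0°: virtual centre (-0.0891, 0.1544, -0.0688), radius l
φ3=240.0°: virtual centre (-0.0824, -0.1428, -0.0849), radius l
subtract pairs → two planes through P
linear system: -0.5222x+0.3088y = 0.0010−0.0166z; -0.5087x+-0.2855y = -0.0011−-0.0154z
det = 0.3062;  x = 0.0002+-0.0001z,  y = 0.0036+-0.0539z
into |P−O₁|² = l²: 1.0029z² + 0.1539z + -0.0669 = 0;  Δ = 0.2922;  z = -0.3462 or 0.1928 → z<0 root = -0.3462
x = 0.0002, y = 0.0223

(0.0002, 0.0223, -0.3462)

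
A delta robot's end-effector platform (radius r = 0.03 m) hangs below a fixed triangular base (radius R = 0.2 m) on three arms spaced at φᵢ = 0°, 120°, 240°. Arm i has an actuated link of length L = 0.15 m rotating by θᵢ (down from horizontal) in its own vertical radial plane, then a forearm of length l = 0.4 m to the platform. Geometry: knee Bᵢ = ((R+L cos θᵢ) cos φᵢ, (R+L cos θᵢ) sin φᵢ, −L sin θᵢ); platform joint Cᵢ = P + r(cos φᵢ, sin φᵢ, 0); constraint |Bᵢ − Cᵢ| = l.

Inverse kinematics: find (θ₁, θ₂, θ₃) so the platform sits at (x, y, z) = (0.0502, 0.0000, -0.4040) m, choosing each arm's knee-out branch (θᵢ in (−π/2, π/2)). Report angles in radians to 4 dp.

θ₁ = 0.6108, θ₂ = 0.9596, θ₃ = 0.9596

φ1=0.0° → target in arm frame (0.0502, 0.0000)
  A=0.1198, B=-0.4040, C=(l²−L²−A²−y'²−z²)/(2L)=-0.1336
  γ=atan2(-0.4040,0.1198)=-1.2825;  ψ=arccos(-0.3170)=1.8933;  θ1=γ+ψ≈0.6108
φ2=120.0° → target in arm frame (-0.0251, -0.0435)
  A=0.1951, B=-0.4040, C=(l²−L²−A²−y'²−z²)/(2L)=-0.2189
  γ=atan2(-0.4040,0.1951)=-1.1209;  ψ=arccos(-0.4879)=2.0805;  θ2=γ+ψ≈0.9596
rotate P by −φ3: (-0.0251, 0.0435, -0.4040)
  A=0.1951, B=-0.4040, C=(l²−L²−A²−y'²−z²)/(2L)=-0.2189
  γ=atan2(-0.4040,0.1951)=-1.1209;  ψ=arccos(-0.4879)=2.0805;  θ3=γ+ψ≈0.9596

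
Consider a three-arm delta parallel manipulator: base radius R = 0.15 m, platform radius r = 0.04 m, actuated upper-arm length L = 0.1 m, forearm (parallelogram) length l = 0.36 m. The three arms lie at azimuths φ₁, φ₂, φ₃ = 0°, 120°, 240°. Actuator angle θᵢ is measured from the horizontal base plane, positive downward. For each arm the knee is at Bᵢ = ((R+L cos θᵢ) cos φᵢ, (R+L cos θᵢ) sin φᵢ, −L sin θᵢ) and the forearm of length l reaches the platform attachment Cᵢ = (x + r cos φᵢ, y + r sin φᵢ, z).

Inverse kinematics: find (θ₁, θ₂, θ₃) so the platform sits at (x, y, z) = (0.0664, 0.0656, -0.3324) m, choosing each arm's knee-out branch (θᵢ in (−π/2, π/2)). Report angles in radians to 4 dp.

θ₁ = 0.0871, θ₂ = 0.3492, θ₃ = 0.9598

arm 1 (φ=0.0°): x'=0.0664, y'=0.0656
  A=0.0436, B=-0.3324, C=(l²−L²−A²−y'²−z²)/(2L)=0.0145
  θ1 = atan2(B,A) + arccos(C/0.3352) = 0.0871
rotate P by −φ2: (0.0236, -0.0903, -0.3324)
  e−x'=0.0864;  (l²−L²−(e−x')²−y'²−z²)/2L = -0.0325
  √(A²+B²)=0.3434;  θ2 = -1.3165+1.6657 ≈ 0.3492
φ3=240.0° → target in arm frame (-0.0900, 0.0247)
  e−x'=0.2000;  (l²−L²−(e−x')²−y'²−z²)/2L = -0.1575
  √(A²+B²)=0.3879;  θ3 = -1.0291+1.9889 ≈ 0.9598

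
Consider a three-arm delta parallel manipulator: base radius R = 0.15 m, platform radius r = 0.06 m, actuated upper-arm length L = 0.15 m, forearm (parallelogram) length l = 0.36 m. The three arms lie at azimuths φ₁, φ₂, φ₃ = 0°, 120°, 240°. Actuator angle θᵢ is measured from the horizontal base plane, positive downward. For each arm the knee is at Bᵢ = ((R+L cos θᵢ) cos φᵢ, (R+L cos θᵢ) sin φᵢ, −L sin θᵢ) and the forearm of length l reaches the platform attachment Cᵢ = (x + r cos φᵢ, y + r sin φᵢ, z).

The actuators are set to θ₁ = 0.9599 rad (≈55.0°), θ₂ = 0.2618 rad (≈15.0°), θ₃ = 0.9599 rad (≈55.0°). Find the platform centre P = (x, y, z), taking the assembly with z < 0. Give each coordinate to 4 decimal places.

(-0.0574, 0.0995, -0.3782)

φ1=0.0°: virtual centre (0.1760, 0.0000, -0.1229), radius l
φ2=120.0°: virtual centre (-0.1174, 0.2034, -0.0388), radius l
arm 3 at φ=240.0°: e+L cos θ3 = 0.1760;  O3 = (-0.0880, -0.1525, -0.1229)
subtract pairs → two planes through P
[-0.5870 0.4068 0.1681]·P = 0.0106;  [-0.5281 -0.3049 0.0000]·P = 0.0000
Cramer: x(z) = -0.0082+0.1301z;  y(z) = 0.0142-0.2254z
quadratic in z: (1.0677)z²+(0.1914)z+(-0.0804)=0, √Δ=0.6163 → z ∈ {-0.3782, 0.1990}; z = -0.3782 (taking z<0)
x = -0.0574, y = 0.0995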